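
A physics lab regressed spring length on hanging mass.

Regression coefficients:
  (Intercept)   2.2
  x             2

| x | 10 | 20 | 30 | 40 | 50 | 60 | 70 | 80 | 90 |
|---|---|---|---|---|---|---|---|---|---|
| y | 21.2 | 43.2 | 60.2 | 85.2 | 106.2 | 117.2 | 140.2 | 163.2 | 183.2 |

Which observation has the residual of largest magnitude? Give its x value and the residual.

x = 60, r = -5

x=10: ŷ = 2.2 + 2·10 = 22.2; r = 21.2 − 22.2 = -1
x=20: ŷ = 2.2 + 2·20 = 42.2; r = 43.2 − 42.2 = 1
x=30: ŷ = 2.2 + 2·30 = 62.2; r = 60.2 − 62.2 = -2
x=40: ŷ = 2.2 + 2·40 = 82.2; r = 85.2 − 82.2 = 3
x=50: ŷ = 2.2 + 2·50 = 102.2; r = 106.2 − 102.2 = 4
x=60: ŷ = 2.2 + 2·60 = 122.2; r = 117.2 − 122.2 = -5
x=70: ŷ = 2.2 + 2·70 = 142.2; r = 140.2 − 142.2 = -2
x=80: ŷ = 2.2 + 2·80 = 162.2; r = 163.2 − 162.2 = 1
x=90: ŷ = 2.2 + 2·90 = 182.2; r = 183.2 − 182.2 = 1
Largest |r| is 5 at x = 60, residual -5.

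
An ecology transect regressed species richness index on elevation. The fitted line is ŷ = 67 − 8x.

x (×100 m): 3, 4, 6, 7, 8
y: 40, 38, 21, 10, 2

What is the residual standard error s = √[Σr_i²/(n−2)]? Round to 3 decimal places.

s = 2.828

x=3: ŷ = 67 − 8·3 = 43; r = 40 − 43 = -3
x=4: ŷ = 67 − 8·4 = 35; r = 38 − 35 = 3
x=6: ŷ = 67 − 8·6 = 19; r = 21 − 19 = 2
x=7: ŷ = 67 − 8·7 = 11; r = 10 − 11 = -1
x=8: ŷ = 67 − 8·8 = 3; r = 2 − 3 = -1
SSE = 9 + 9 + 4 + 1 + 1 = 24
s = √(24/3) = √8 ≈ 2.828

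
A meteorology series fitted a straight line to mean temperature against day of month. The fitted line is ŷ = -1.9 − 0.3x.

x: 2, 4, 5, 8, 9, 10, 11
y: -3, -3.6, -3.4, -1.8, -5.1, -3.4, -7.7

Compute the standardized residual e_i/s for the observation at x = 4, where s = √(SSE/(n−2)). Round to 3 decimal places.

x=2: ŷ = -1.9 − 0.3·2 = -2.5; e = -3 − (-2.5) = -0.5
x=4: ŷ = -1.9 − 0.3·4 = -3.1; e = -3.6 − (-3.1) = -0.5
x=5: ŷ = -1.9 − 0.3·5 = -3.4; e = -3.4 − (-3.4) = 0
x=8: ŷ = -1.9 − 0.3·8 = -4.3; e = -1.8 − (-4.3) = 2.5
x=9: ŷ = -1.9 − 0.3·9 = -4.6; e = -5.1 − (-4.6) = -0.5
x=10: ŷ = -1.9 − 0.3·10 = -4.9; e = -3.4 − (-4.9) = 1.5
x=11: ŷ = -1.9 − 0.3·11 = -5.2; e = -7.7 − (-5.2) = -2.5
SSE = 0.25 + 0.25 + 0 + 6.25 + 0.25 + 2.25 + 6.25 = 15.5
s = √(15.5/5) = 1.76068
e/s = -0.5 / 1.76068 = -0.284

-0.284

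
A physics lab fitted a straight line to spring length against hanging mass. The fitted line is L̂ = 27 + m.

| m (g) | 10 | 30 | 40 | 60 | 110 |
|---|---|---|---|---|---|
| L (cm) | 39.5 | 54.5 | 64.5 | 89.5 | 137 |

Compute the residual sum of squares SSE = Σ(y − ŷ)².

SSE = 25

m=10: L̂ = 27 + 10 = 37; r = 39.5 − 37 = 2.5
m=30: L̂ = 27 + 30 = 57; r = 54.5 − 57 = -2.5
m=40: L̂ = 27 + 40 = 67; r = 64.5 − 67 = -2.5
m=60: L̂ = 27 + 60 = 87; r = 89.5 − 87 = 2.5
m=110: L̂ = 27 + 110 = 137; r = 137 − 137 = 0
SSE = 6.25 + 6.25 + 6.25 + 6.25 + 0 = 25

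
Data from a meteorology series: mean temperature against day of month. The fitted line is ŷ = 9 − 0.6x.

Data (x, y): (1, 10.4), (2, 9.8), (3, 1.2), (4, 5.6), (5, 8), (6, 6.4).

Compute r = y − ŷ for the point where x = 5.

ŷ = 9 − 0.6·5 = 6
r = 8 − 6 = 2

r = 2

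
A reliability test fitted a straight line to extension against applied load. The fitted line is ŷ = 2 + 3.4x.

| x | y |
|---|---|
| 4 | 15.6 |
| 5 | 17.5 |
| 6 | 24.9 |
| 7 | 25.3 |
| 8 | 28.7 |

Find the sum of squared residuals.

x=4: ŷ = 2 + 3.4·4 = 15.6; e = 15.6 − 15.6 = 0
x=5: ŷ = 2 + 3.4·5 = 19; e = 17.5 − 19 = -1.5
x=6: ŷ = 2 + 3.4·6 = 22.4; e = 24.9 − 22.4 = 2.5
x=7: ŷ = 2 + 3.4·7 = 25.8; e = 25.3 − 25.8 = -0.5
x=8: ŷ = 2 + 3.4·8 = 29.2; e = 28.7 − 29.2 = -0.5
SSE = 0 + 2.25 + 6.25 + 0.25 + 0.25 = 9

SSE = 9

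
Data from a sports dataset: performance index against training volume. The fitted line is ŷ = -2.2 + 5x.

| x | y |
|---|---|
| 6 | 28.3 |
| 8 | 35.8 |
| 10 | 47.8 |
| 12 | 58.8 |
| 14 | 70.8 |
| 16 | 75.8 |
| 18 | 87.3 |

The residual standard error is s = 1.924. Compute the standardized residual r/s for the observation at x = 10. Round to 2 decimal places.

ŷ = -2.2 + 5·10 = 47.8
r = 47.8 − 47.8 = 0
r/s = 0 / 1.924 = 0.00

0.00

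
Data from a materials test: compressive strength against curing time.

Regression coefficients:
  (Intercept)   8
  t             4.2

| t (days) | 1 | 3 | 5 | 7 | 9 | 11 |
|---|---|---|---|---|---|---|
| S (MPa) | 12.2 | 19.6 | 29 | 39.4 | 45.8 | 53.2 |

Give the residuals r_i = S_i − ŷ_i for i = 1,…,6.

t=1: ŷ = 8 + 4.2·1 = 12.2; r = 12.2 − 12.2 = 0
t=3: ŷ = 8 + 4.2·3 = 20.6; r = 19.6 − 20.6 = -1
t=5: ŷ = 8 + 4.2·5 = 29; r = 29 − 29 = 0
t=7: ŷ = 8 + 4.2·7 = 37.4; r = 39.4 − 37.4 = 2
t=9: ŷ = 8 + 4.2·9 = 45.8; r = 45.8 − 45.8 = 0
t=11: ŷ = 8 + 4.2·11 = 54.2; r = 53.2 − 54.2 = -1

0, -1, 0, 2, 0, -1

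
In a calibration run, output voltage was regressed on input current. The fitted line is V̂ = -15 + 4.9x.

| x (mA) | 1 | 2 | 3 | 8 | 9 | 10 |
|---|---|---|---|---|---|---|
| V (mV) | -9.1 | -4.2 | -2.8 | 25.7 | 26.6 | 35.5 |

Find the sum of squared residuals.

SSE = 19

x=1: V̂ = -15 + 4.9·1 = -10.1; e = -9.1 − (-10.1) = 1
x=2: V̂ = -15 + 4.9·2 = -5.2; e = -4.2 − (-5.2) = 1
x=3: V̂ = -15 + 4.9·3 = -0.3; e = -2.8 − (-0.3) = -2.5
x=8: V̂ = -15 + 4.9·8 = 24.2; e = 25.7 − 24.2 = 1.5
x=9: V̂ = -15 + 4.9·9 = 29.1; e = 26.6 − 29.1 = -2.5
x=10: V̂ = -15 + 4.9·10 = 34; e = 35.5 − 34 = 1.5
SSE = 1 + 1 + 6.25 + 2.25 + 6.25 + 2.25 = 19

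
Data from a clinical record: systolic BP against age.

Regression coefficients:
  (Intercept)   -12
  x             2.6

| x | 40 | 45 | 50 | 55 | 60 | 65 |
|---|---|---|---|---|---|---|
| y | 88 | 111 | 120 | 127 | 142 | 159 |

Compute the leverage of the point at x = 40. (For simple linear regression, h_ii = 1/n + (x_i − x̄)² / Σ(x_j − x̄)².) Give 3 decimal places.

x̄ = (40 + 45 + 50 + 55 + 60 + 65)/6 = 52.5
Σ(x − x̄)² = 156.25 + 56.25 + 6.25 + 6.25 + 56.25 + 156.25 = 437.5
h = 1/6 + (-12.5)²/437.5 = 0.166667 + 0.357143 = 0.524

h = 0.524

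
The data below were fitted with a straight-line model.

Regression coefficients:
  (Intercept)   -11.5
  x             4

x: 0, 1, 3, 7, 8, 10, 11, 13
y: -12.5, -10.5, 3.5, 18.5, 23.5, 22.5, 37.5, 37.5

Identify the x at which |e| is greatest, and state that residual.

x=0: ŷ = -11.5 + 4·0 = -11.5; e = -12.5 − (-11.5) = -1
x=1: ŷ = -11.5 + 4·1 = -7.5; e = -10.5 − (-7.5) = -3
x=3: ŷ = -11.5 + 4·3 = 0.5; e = 3.5 − 0.5 = 3
x=7: ŷ = -11.5 + 4·7 = 16.5; e = 18.5 − 16.5 = 2
x=8: ŷ = -11.5 + 4·8 = 20.5; e = 23.5 − 20.5 = 3
x=10: ŷ = -11.5 + 4·10 = 28.5; e = 22.5 − 28.5 = -6
x=11: ŷ = -11.5 + 4·11 = 32.5; e = 37.5 − 32.5 = 5
x=13: ŷ = -11.5 + 4·13 = 40.5; e = 37.5 − 40.5 = -3
Largest |e| is 6 at x = 10, residual -6.

x = 10, e = -6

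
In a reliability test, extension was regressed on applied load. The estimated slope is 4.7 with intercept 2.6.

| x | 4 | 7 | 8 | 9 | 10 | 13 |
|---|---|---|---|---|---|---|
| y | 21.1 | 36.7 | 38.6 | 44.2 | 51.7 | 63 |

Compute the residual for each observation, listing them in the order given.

x=4: ŷ = 2.6 + 4.7·4 = 21.4; e = 21.1 − 21.4 = -0.3
x=7: ŷ = 2.6 + 4.7·7 = 35.5; e = 36.7 − 35.5 = 1.2
x=8: ŷ = 2.6 + 4.7·8 = 40.2; e = 38.6 − 40.2 = -1.6
x=9: ŷ = 2.6 + 4.7·9 = 44.9; e = 44.2 − 44.9 = -0.7
x=10: ŷ = 2.6 + 4.7·10 = 49.6; e = 51.7 − 49.6 = 2.1
x=13: ŷ = 2.6 + 4.7·13 = 63.7; e = 63 − 63.7 = -0.7

-0.3, 1.2, -1.6, -0.7, 2.1, -0.7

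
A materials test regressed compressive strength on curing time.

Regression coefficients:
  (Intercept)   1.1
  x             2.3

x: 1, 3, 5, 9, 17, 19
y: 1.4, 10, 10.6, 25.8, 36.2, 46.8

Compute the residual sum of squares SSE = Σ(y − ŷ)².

SSE = 48

x=1: ŷ = 1.1 + 2.3·1 = 3.4; e = 1.4 − 3.4 = -2
x=3: ŷ = 1.1 + 2.3·3 = 8; e = 10 − 8 = 2
x=5: ŷ = 1.1 + 2.3·5 = 12.6; e = 10.6 − 12.6 = -2
x=9: ŷ = 1.1 + 2.3·9 = 21.8; e = 25.8 − 21.8 = 4
x=17: ŷ = 1.1 + 2.3·17 = 40.2; e = 36.2 − 40.2 = -4
x=19: ŷ = 1.1 + 2.3·19 = 44.8; e = 46.8 − 44.8 = 2
SSE = 4 + 4 + 4 + 16 + 16 + 4 = 48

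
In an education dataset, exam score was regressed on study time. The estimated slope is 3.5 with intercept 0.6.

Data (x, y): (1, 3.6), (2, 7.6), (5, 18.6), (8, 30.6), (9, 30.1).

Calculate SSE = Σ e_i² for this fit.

x=1: ŷ = 0.6 + 3.5·1 = 4.1; e = 3.6 − 4.1 = -0.5
x=2: ŷ = 0.6 + 3.5·2 = 7.6; e = 7.6 − 7.6 = 0
x=5: ŷ = 0.6 + 3.5·5 = 18.1; e = 18.6 − 18.1 = 0.5
x=8: ŷ = 0.6 + 3.5·8 = 28.6; e = 30.6 − 28.6 = 2
x=9: ŷ = 0.6 + 3.5·9 = 32.1; e = 30.1 − 32.1 = -2
SSE = 0.25 + 0 + 0.25 + 4 + 4 = 8.5

SSE = 8.5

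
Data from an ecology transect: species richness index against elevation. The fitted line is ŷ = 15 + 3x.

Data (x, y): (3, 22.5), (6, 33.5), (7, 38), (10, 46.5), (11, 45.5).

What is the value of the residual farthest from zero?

x=3: ŷ = 15 + 3·3 = 24; r = 22.5 − 24 = -1.5
x=6: ŷ = 15 + 3·6 = 33; r = 33.5 − 33 = 0.5
x=7: ŷ = 15 + 3·7 = 36; r = 38 − 36 = 2
x=10: ŷ = 15 + 3·10 = 45; r = 46.5 − 45 = 1.5
x=11: ŷ = 15 + 3·11 = 48; r = 45.5 − 48 = -2.5
Largest |r| is 2.5 at x = 11, residual -2.5.

r = -2.5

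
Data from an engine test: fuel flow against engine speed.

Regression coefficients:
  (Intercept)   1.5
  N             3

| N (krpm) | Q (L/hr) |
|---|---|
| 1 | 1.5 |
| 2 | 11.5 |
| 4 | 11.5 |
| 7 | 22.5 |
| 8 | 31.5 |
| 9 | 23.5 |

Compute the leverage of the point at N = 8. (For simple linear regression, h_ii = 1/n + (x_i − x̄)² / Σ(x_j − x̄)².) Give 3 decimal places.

h = 0.313

N̄ = (1 + 2 + 4 + 7 + 8 + 9)/6 = 5.16667
Σ(N − N̄)² = 17.3611 + 10.0278 + 1.36111 + 3.36111 + 8.02778 + 14.6944 = 54.8333
h = 1/6 + (2.83333)²/54.8333 = 0.166667 + 0.146403 = 0.313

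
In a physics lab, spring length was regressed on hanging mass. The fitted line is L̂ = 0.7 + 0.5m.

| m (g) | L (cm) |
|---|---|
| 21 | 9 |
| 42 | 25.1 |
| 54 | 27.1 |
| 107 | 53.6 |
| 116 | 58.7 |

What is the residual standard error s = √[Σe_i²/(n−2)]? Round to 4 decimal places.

s = 2.3889

m=21: L̂ = 0.7 + 0.5·21 = 11.2; e = 9 − 11.2 = -2.2
m=42: L̂ = 0.7 + 0.5·42 = 21.7; e = 25.1 − 21.7 = 3.4
m=54: L̂ = 0.7 + 0.5·54 = 27.7; e = 27.1 − 27.7 = -0.6
m=107: L̂ = 0.7 + 0.5·107 = 54.2; e = 53.6 − 54.2 = -0.6
m=116: L̂ = 0.7 + 0.5·116 = 58.7; e = 58.7 − 58.7 = 0
SSE = 4.84 + 11.56 + 0.36 + 0.36 + 0 = 17.12
s = √(17.12/3) = √5.70667 ≈ 2.3889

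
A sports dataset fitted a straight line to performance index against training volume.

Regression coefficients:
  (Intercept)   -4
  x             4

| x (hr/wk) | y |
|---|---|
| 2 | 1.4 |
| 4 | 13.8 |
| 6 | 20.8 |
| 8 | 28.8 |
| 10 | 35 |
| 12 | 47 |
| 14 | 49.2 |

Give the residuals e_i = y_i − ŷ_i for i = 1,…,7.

x=2: ŷ = -4 + 4·2 = 4; e = 1.4 − 4 = -2.6
x=4: ŷ = -4 + 4·4 = 12; e = 13.8 − 12 = 1.8
x=6: ŷ = -4 + 4·6 = 20; e = 20.8 − 20 = 0.8
x=8: ŷ = -4 + 4·8 = 28; e = 28.8 − 28 = 0.8
x=10: ŷ = -4 + 4·10 = 36; e = 35 − 36 = -1
x=12: ŷ = -4 + 4·12 = 44; e = 47 − 44 = 3
x=14: ŷ = -4 + 4·14 = 52; e = 49.2 − 52 = -2.8

-2.6, 1.8, 0.8, 0.8, -1, 3, -2.8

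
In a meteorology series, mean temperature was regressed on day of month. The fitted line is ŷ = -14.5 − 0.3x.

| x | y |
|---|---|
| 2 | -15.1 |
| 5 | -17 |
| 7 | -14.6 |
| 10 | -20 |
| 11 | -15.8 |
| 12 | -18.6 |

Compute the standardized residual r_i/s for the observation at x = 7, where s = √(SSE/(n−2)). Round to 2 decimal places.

x=2: ŷ = -14.5 − 0.3·2 = -15.1; r = -15.1 − (-15.1) = 0
x=5: ŷ = -14.5 − 0.3·5 = -16; r = -17 − (-16) = -1
x=7: ŷ = -14.5 − 0.3·7 = -16.6; r = -14.6 − (-16.6) = 2
x=10: ŷ = -14.5 − 0.3·10 = -17.5; r = -20 − (-17.5) = -2.5
x=11: ŷ = -14.5 − 0.3·11 = -17.8; r = -15.8 − (-17.8) = 2
x=12: ŷ = -14.5 − 0.3·12 = -18.1; r = -18.6 − (-18.1) = -0.5
SSE = 0 + 1 + 4 + 6.25 + 4 + 0.25 = 15.5
s = √(15.5/4) = 1.9685
r/s = 2 / 1.9685 = 1.02

1.02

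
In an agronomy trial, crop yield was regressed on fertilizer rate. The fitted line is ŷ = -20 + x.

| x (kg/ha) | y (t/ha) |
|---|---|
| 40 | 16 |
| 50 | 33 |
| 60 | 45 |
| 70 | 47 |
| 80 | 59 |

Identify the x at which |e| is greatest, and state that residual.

x = 60, e = 5

x=40: ŷ = -20 + 40 = 20; e = 16 − 20 = -4
x=50: ŷ = -20 + 50 = 30; e = 33 − 30 = 3
x=60: ŷ = -20 + 60 = 40; e = 45 − 40 = 5
x=70: ŷ = -20 + 70 = 50; e = 47 − 50 = -3
x=80: ŷ = -20 + 80 = 60; e = 59 − 60 = -1
Largest |e| is 5 at x = 60, residual 5.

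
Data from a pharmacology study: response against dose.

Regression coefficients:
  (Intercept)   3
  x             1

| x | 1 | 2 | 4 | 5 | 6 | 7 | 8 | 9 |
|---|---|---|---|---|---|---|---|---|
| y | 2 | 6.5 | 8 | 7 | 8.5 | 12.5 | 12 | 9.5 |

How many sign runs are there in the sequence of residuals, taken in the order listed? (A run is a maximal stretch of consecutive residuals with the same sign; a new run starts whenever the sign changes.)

5 runs

x=1: ŷ = 3 + 1 = 4; r = 2 − 4 = -2
x=2: ŷ = 3 + 2 = 5; r = 6.5 − 5 = 1.5
x=4: ŷ = 3 + 4 = 7; r = 8 − 7 = 1
x=5: ŷ = 3 + 5 = 8; r = 7 − 8 = -1
x=6: ŷ = 3 + 6 = 9; r = 8.5 − 9 = -0.5
x=7: ŷ = 3 + 7 = 10; r = 12.5 − 10 = 2.5
x=8: ŷ = 3 + 8 = 11; r = 12 − 11 = 1
x=9: ŷ = 3 + 9 = 12; r = 9.5 − 12 = -2.5
Signs: − + + − − + + −
Runs: −×1, +×2, −×2, +×2, −×1 → 5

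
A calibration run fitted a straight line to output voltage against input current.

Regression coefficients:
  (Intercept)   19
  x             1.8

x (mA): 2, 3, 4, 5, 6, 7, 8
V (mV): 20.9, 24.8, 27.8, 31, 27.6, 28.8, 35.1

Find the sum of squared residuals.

SSE = 30.18

x=2: V̂ = 19 + 1.8·2 = 22.6; e = 20.9 − 22.6 = -1.7
x=3: V̂ = 19 + 1.8·3 = 24.4; e = 24.8 − 24.4 = 0.4
x=4: V̂ = 19 + 1.8·4 = 26.2; e = 27.8 − 26.2 = 1.6
x=5: V̂ = 19 + 1.8·5 = 28; e = 31 − 28 = 3
x=6: V̂ = 19 + 1.8·6 = 29.8; e = 27.6 − 29.8 = -2.2
x=7: V̂ = 19 + 1.8·7 = 31.6; e = 28.8 − 31.6 = -2.8
x=8: V̂ = 19 + 1.8·8 = 33.4; e = 35.1 − 33.4 = 1.7
SSE = 2.89 + 0.16 + 2.56 + 9 + 4.84 + 7.84 + 2.89 = 30.18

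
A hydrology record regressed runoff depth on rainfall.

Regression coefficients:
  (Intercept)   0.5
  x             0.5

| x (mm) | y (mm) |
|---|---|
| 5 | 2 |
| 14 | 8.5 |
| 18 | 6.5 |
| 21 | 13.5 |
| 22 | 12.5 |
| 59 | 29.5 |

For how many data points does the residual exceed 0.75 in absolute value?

5

x=5: ŷ = 0.5 + 0.5·5 = 3; r = 2 − 3 = -1
x=14: ŷ = 0.5 + 0.5·14 = 7.5; r = 8.5 − 7.5 = 1
x=18: ŷ = 0.5 + 0.5·18 = 9.5; r = 6.5 − 9.5 = -3
x=21: ŷ = 0.5 + 0.5·21 = 11; r = 13.5 − 11 = 2.5
x=22: ŷ = 0.5 + 0.5·22 = 11.5; r = 12.5 − 11.5 = 1
x=59: ŷ = 0.5 + 0.5·59 = 30; r = 29.5 − 30 = -0.5
|r| > 0.75: x=5 (|r|=1), x=14 (|r|=1), x=18 (|r|=3), x=21 (|r|=2.5), x=22 (|r|=1) → 5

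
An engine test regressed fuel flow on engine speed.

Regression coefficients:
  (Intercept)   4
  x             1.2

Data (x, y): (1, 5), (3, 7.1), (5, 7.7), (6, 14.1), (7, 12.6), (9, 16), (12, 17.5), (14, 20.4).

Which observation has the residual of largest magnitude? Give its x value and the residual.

x=1: ŷ = 4 + 1.2·1 = 5.2; r = 5 − 5.2 = -0.2
x=3: ŷ = 4 + 1.2·3 = 7.6; r = 7.1 − 7.6 = -0.5
x=5: ŷ = 4 + 1.2·5 = 10; r = 7.7 − 10 = -2.3
x=6: ŷ = 4 + 1.2·6 = 11.2; r = 14.1 − 11.2 = 2.9
x=7: ŷ = 4 + 1.2·7 = 12.4; r = 12.6 − 12.4 = 0.2
x=9: ŷ = 4 + 1.2·9 = 14.8; r = 16 − 14.8 = 1.2
x=12: ŷ = 4 + 1.2·12 = 18.4; r = 17.5 − 18.4 = -0.9
x=14: ŷ = 4 + 1.2·14 = 20.8; r = 20.4 − 20.8 = -0.4
Largest |r| is 2.9 at x = 6, residual 2.9.

x = 6, r = 2.9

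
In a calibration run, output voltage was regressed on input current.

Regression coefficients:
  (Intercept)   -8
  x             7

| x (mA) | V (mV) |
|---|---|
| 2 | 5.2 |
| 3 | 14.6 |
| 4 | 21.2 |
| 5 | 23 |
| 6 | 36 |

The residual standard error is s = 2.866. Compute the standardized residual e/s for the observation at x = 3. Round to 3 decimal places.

0.558

V̂ = -8 + 7·3 = 13
e = 14.6 − 13 = 1.6
e/s = 1.6 / 2.866 = 0.558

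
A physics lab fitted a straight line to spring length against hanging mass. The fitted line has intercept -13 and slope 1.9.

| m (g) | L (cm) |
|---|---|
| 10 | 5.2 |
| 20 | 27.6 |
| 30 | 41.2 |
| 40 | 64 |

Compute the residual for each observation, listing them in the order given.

m=10: ŷ = -13 + 1.9·10 = 6; r = 5.2 − 6 = -0.8
m=20: ŷ = -13 + 1.9·20 = 25; r = 27.6 − 25 = 2.6
m=30: ŷ = -13 + 1.9·30 = 44; r = 41.2 − 44 = -2.8
m=40: ŷ = -13 + 1.9·40 = 63; r = 64 − 63 = 1

-0.8, 2.6, -2.8, 1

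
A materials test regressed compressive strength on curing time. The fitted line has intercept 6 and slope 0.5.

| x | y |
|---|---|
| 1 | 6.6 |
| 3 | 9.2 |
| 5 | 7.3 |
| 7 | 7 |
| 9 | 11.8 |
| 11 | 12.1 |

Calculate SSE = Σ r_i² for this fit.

x=1: ŷ = 6 + 0.5·1 = 6.5; r = 6.6 − 6.5 = 0.1
x=3: ŷ = 6 + 0.5·3 = 7.5; r = 9.2 − 7.5 = 1.7
x=5: ŷ = 6 + 0.5·5 = 8.5; r = 7.3 − 8.5 = -1.2
x=7: ŷ = 6 + 0.5·7 = 9.5; r = 7 − 9.5 = -2.5
x=9: ŷ = 6 + 0.5·9 = 10.5; r = 11.8 − 10.5 = 1.3
x=11: ŷ = 6 + 0.5·11 = 11.5; r = 12.1 − 11.5 = 0.6
SSE = 0.01 + 2.89 + 1.44 + 6.25 + 1.69 + 0.36 = 12.64

SSE = 12.64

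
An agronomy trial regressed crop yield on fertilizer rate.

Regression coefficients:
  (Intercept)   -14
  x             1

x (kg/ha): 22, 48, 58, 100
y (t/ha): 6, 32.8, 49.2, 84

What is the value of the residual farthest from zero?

x=22: ŷ = -14 + 22 = 8; r = 6 − 8 = -2
x=48: ŷ = -14 + 48 = 34; r = 32.8 − 34 = -1.2
x=58: ŷ = -14 + 58 = 44; r = 49.2 − 44 = 5.2
x=100: ŷ = -14 + 100 = 86; r = 84 − 86 = -2
Largest |r| is 5.2 at x = 58, residual 5.2.

r = 5.2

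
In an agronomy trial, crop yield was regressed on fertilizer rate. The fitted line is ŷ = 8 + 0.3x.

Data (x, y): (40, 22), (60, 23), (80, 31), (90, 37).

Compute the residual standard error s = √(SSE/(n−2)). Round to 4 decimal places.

x=40: ŷ = 8 + 0.3·40 = 20; r = 22 − 20 = 2
x=60: ŷ = 8 + 0.3·60 = 26; r = 23 − 26 = -3
x=80: ŷ = 8 + 0.3·80 = 32; r = 31 − 32 = -1
x=90: ŷ = 8 + 0.3·90 = 35; r = 37 − 35 = 2
SSE = 4 + 9 + 1 + 4 = 18
s = √(18/2) = √9 ≈ 3.0000

s = 3.0000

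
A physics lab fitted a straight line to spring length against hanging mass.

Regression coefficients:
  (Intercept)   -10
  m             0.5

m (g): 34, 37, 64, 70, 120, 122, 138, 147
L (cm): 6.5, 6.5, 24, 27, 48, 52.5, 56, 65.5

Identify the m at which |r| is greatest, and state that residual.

m=34: ŷ = -10 + 0.5·34 = 7; r = 6.5 − 7 = -0.5
m=37: ŷ = -10 + 0.5·37 = 8.5; r = 6.5 − 8.5 = -2
m=64: ŷ = -10 + 0.5·64 = 22; r = 24 − 22 = 2
m=70: ŷ = -10 + 0.5·70 = 25; r = 27 − 25 = 2
m=120: ŷ = -10 + 0.5·120 = 50; r = 48 − 50 = -2
m=122: ŷ = -10 + 0.5·122 = 51; r = 52.5 − 51 = 1.5
m=138: ŷ = -10 + 0.5·138 = 59; r = 56 − 59 = -3
m=147: ŷ = -10 + 0.5·147 = 63.5; r = 65.5 − 63.5 = 2
Largest |r| is 3 at m = 138, residual -3.

m = 138, r = -3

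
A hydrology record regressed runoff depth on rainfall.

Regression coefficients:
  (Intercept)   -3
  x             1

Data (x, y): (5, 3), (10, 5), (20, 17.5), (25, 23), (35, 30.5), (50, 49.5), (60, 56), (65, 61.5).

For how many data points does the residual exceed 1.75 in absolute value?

x=5: ŷ = -3 + 5 = 2; r = 3 − 2 = 1
x=10: ŷ = -3 + 10 = 7; r = 5 − 7 = -2
x=20: ŷ = -3 + 20 = 17; r = 17.5 − 17 = 0.5
x=25: ŷ = -3 + 25 = 22; r = 23 − 22 = 1
x=35: ŷ = -3 + 35 = 32; r = 30.5 − 32 = -1.5
x=50: ŷ = -3 + 50 = 47; r = 49.5 − 47 = 2.5
x=60: ŷ = -3 + 60 = 57; r = 56 − 57 = -1
x=65: ŷ = -3 + 65 = 62; r = 61.5 − 62 = -0.5
|r| > 1.75: x=10 (|r|=2), x=50 (|r|=2.5) → 2

2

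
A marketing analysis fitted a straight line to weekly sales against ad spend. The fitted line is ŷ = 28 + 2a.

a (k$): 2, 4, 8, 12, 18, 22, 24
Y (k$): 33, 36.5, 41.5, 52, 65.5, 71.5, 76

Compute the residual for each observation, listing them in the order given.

a=2: ŷ = 28 + 2·2 = 32; e = 33 − 32 = 1
a=4: ŷ = 28 + 2·4 = 36; e = 36.5 − 36 = 0.5
a=8: ŷ = 28 + 2·8 = 44; e = 41.5 − 44 = -2.5
a=12: ŷ = 28 + 2·12 = 52; e = 52 − 52 = 0
a=18: ŷ = 28 + 2·18 = 64; e = 65.5 − 64 = 1.5
a=22: ŷ = 28 + 2·22 = 72; e = 71.5 − 72 = -0.5
a=24: ŷ = 28 + 2·24 = 76; e = 76 − 76 = 0

1, 0.5, -2.5, 0, 1.5, -0.5, 0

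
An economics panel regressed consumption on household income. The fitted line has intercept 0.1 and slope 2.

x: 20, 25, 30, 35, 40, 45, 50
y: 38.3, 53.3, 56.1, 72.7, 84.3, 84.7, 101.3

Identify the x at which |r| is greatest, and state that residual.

x = 45, r = -5.4

x=20: ŷ = 0.1 + 2·20 = 40.1; r = 38.3 − 40.1 = -1.8
x=25: ŷ = 0.1 + 2·25 = 50.1; r = 53.3 − 50.1 = 3.2
x=30: ŷ = 0.1 + 2·30 = 60.1; r = 56.1 − 60.1 = -4
x=35: ŷ = 0.1 + 2·35 = 70.1; r = 72.7 − 70.1 = 2.6
x=40: ŷ = 0.1 + 2·40 = 80.1; r = 84.3 − 80.1 = 4.2
x=45: ŷ = 0.1 + 2·45 = 90.1; r = 84.7 − 90.1 = -5.4
x=50: ŷ = 0.1 + 2·50 = 100.1; r = 101.3 − 100.1 = 1.2
Largest |r| is 5.4 at x = 45, residual -5.4.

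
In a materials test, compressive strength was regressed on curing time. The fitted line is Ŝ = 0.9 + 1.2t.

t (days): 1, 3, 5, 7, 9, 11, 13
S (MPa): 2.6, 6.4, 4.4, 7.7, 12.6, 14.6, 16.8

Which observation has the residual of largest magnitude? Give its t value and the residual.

t=1: Ŝ = 0.9 + 1.2·1 = 2.1; r = 2.6 − 2.1 = 0.5
t=3: Ŝ = 0.9 + 1.2·3 = 4.5; r = 6.4 − 4.5 = 1.9
t=5: Ŝ = 0.9 + 1.2·5 = 6.9; r = 4.4 − 6.9 = -2.5
t=7: Ŝ = 0.9 + 1.2·7 = 9.3; r = 7.7 − 9.3 = -1.6
t=9: Ŝ = 0.9 + 1.2·9 = 11.7; r = 12.6 − 11.7 = 0.9
t=11: Ŝ = 0.9 + 1.2·11 = 14.1; r = 14.6 − 14.1 = 0.5
t=13: Ŝ = 0.9 + 1.2·13 = 16.5; r = 16.8 − 16.5 = 0.3
Largest |r| is 2.5 at t = 5, residual -2.5.

t = 5, r = -2.5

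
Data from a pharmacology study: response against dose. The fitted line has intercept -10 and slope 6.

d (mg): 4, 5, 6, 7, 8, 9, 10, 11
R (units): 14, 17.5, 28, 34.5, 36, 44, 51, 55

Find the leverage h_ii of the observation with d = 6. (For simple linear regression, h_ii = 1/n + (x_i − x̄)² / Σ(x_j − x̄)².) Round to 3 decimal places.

d̄ = (4 + 5 + 6 + 7 + 8 + 9 + 10 + 11)/8 = 7.5
Σ(d − d̄)² = 12.25 + 6.25 + 2.25 + 0.25 + 0.25 + 2.25 + 6.25 + 12.25 = 42
h = 1/8 + (-1.5)²/42 = 0.125 + 0.0535714 = 0.179

h = 0.179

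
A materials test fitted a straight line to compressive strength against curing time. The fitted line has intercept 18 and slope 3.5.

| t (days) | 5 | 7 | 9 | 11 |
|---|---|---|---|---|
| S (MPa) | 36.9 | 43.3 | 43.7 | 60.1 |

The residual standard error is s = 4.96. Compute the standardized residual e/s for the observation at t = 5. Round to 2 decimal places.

0.28

ŷ = 18 + 3.5·5 = 35.5
e = 36.9 − 35.5 = 1.4
e/s = 1.4 / 4.96 = 0.28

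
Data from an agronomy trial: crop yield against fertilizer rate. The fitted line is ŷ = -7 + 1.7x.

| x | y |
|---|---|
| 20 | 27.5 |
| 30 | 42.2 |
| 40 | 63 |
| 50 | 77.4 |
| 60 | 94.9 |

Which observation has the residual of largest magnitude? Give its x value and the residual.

x = 40, r = 2

x=20: ŷ = -7 + 1.7·20 = 27; r = 27.5 − 27 = 0.5
x=30: ŷ = -7 + 1.7·30 = 44; r = 42.2 − 44 = -1.8
x=40: ŷ = -7 + 1.7·40 = 61; r = 63 − 61 = 2
x=50: ŷ = -7 + 1.7·50 = 78; r = 77.4 − 78 = -0.6
x=60: ŷ = -7 + 1.7·60 = 95; r = 94.9 − 95 = -0.1
Largest |r| is 2 at x = 40, residual 2.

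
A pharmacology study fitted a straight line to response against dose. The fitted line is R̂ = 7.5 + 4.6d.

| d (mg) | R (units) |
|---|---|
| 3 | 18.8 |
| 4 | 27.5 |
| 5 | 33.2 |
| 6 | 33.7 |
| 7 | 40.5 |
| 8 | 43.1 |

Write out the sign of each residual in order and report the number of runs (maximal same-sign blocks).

5 runs

d=3: R̂ = 7.5 + 4.6·3 = 21.3; e = 18.8 − 21.3 = -2.5
d=4: R̂ = 7.5 + 4.6·4 = 25.9; e = 27.5 − 25.9 = 1.6
d=5: R̂ = 7.5 + 4.6·5 = 30.5; e = 33.2 − 30.5 = 2.7
d=6: R̂ = 7.5 + 4.6·6 = 35.1; e = 33.7 − 35.1 = -1.4
d=7: R̂ = 7.5 + 4.6·7 = 39.7; e = 40.5 − 39.7 = 0.8
d=8: R̂ = 7.5 + 4.6·8 = 44.3; e = 43.1 − 44.3 = -1.2
Signs: − + + − + −
Runs: −×1, +×2, −×1, +×1, −×1 → 5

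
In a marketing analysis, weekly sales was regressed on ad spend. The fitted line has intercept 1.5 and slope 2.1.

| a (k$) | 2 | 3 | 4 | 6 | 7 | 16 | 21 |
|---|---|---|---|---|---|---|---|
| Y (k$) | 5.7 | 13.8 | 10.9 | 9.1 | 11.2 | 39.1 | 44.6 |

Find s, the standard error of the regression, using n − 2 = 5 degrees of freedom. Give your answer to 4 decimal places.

a=2: ŷ = 1.5 + 2.1·2 = 5.7; e = 5.7 − 5.7 = 0
a=3: ŷ = 1.5 + 2.1·3 = 7.8; e = 13.8 − 7.8 = 6
a=4: ŷ = 1.5 + 2.1·4 = 9.9; e = 10.9 − 9.9 = 1
a=6: ŷ = 1.5 + 2.1·6 = 14.1; e = 9.1 − 14.1 = -5
a=7: ŷ = 1.5 + 2.1·7 = 16.2; e = 11.2 − 16.2 = -5
a=16: ŷ = 1.5 + 2.1·16 = 35.1; e = 39.1 − 35.1 = 4
a=21: ŷ = 1.5 + 2.1·21 = 45.6; e = 44.6 − 45.6 = -1
SSE = 0 + 36 + 1 + 25 + 25 + 16 + 1 = 104
s = √(104/5) = √20.8 ≈ 4.5607

s = 4.5607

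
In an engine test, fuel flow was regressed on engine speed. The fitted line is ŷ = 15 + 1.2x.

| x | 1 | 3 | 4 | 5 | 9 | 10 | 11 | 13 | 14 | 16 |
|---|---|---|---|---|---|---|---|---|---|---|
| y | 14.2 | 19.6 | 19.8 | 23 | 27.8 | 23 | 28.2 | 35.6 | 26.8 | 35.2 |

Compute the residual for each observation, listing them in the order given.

x=1: ŷ = 15 + 1.2·1 = 16.2; r = 14.2 − 16.2 = -2
x=3: ŷ = 15 + 1.2·3 = 18.6; r = 19.6 − 18.6 = 1
x=4: ŷ = 15 + 1.2·4 = 19.8; r = 19.8 − 19.8 = 0
x=5: ŷ = 15 + 1.2·5 = 21; r = 23 − 21 = 2
x=9: ŷ = 15 + 1.2·9 = 25.8; r = 27.8 − 25.8 = 2
x=10: ŷ = 15 + 1.2·10 = 27; r = 23 − 27 = -4
x=11: ŷ = 15 + 1.2·11 = 28.2; r = 28.2 − 28.2 = 0
x=13: ŷ = 15 + 1.2·13 = 30.6; r = 35.6 − 30.6 = 5
x=14: ŷ = 15 + 1.2·14 = 31.8; r = 26.8 − 31.8 = -5
x=16: ŷ = 15 + 1.2·16 = 34.2; r = 35.2 − 34.2 = 1

-2, 1, 0, 2, 2, -4, 0, 5, -5, 1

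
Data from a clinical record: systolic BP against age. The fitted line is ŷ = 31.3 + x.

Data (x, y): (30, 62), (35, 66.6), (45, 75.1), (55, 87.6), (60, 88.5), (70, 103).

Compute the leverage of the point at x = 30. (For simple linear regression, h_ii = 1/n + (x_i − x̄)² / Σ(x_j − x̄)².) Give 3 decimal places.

x̄ = (30 + 35 + 45 + 55 + 60 + 70)/6 = 49.1667
Σ(x − x̄)² = 367.361 + 200.694 + 17.3611 + 34.0278 + 117.361 + 434.028 = 1170.83
h = 1/6 + (-19.1667)²/1170.83 = 0.166667 + 0.31376 = 0.480

h = 0.480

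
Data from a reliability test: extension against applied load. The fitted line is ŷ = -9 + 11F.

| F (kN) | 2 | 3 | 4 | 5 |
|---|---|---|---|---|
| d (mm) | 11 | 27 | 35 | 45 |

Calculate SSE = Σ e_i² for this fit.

SSE = 14

F=2: ŷ = -9 + 11·2 = 13; e = 11 − 13 = -2
F=3: ŷ = -9 + 11·3 = 24; e = 27 − 24 = 3
F=4: ŷ = -9 + 11·4 = 35; e = 35 − 35 = 0
F=5: ŷ = -9 + 11·5 = 46; e = 45 − 46 = -1
SSE = 4 + 9 + 0 + 1 = 14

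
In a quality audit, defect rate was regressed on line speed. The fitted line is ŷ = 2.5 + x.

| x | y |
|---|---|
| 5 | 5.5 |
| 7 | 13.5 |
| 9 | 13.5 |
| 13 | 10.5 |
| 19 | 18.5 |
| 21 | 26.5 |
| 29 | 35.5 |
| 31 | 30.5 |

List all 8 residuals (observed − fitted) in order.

-2, 4, 2, -5, -3, 3, 4, -3

x=5: ŷ = 2.5 + 5 = 7.5; e = 5.5 − 7.5 = -2
x=7: ŷ = 2.5 + 7 = 9.5; e = 13.5 − 9.5 = 4
x=9: ŷ = 2.5 + 9 = 11.5; e = 13.5 − 11.5 = 2
x=13: ŷ = 2.5 + 13 = 15.5; e = 10.5 − 15.5 = -5
x=19: ŷ = 2.5 + 19 = 21.5; e = 18.5 − 21.5 = -3
x=21: ŷ = 2.5 + 21 = 23.5; e = 26.5 − 23.5 = 3
x=29: ŷ = 2.5 + 29 = 31.5; e = 35.5 − 31.5 = 4
x=31: ŷ = 2.5 + 31 = 33.5; e = 30.5 − 33.5 = -3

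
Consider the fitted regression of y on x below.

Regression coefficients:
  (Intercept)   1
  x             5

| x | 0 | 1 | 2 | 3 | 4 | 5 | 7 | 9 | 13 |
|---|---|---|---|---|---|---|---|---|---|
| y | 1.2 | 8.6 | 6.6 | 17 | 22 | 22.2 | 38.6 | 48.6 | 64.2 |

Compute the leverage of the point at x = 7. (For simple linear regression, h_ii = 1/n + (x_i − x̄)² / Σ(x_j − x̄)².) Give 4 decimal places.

h = 0.1432

x̄ = (0 + 1 + 2 + 3 + 4 + 5 + 7 + 9 + 13)/9 = 4.88889
Σ(x − x̄)² = 23.9012 + 15.1235 + 8.34568 + 3.5679 + 0.790123 + 0.0123457 + 4.45679 + 16.9012 + 65.7901 = 138.889
h = 1/9 + (2.11111)²/138.889 = 0.111111 + 0.0320889 = 0.1432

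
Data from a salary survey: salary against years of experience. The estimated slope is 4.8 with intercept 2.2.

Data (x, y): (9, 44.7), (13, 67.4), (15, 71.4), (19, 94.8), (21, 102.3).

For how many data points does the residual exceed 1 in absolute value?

x=9: ŷ = 2.2 + 4.8·9 = 45.4; e = 44.7 − 45.4 = -0.7
x=13: ŷ = 2.2 + 4.8·13 = 64.6; e = 67.4 − 64.6 = 2.8
x=15: ŷ = 2.2 + 4.8·15 = 74.2; e = 71.4 − 74.2 = -2.8
x=19: ŷ = 2.2 + 4.8·19 = 93.4; e = 94.8 − 93.4 = 1.4
x=21: ŷ = 2.2 + 4.8·21 = 103; e = 102.3 − 103 = -0.7
|e| > 1: x=13 (|e|=2.8), x=15 (|e|=2.8), x=19 (|e|=1.4) → 3

3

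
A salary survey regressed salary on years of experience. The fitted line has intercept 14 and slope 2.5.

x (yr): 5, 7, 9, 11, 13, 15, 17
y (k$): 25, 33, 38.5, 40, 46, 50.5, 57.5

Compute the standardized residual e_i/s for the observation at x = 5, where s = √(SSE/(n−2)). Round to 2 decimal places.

-0.93

x=5: ŷ = 14 + 2.5·5 = 26.5; e = 25 − 26.5 = -1.5
x=7: ŷ = 14 + 2.5·7 = 31.5; e = 33 − 31.5 = 1.5
x=9: ŷ = 14 + 2.5·9 = 36.5; e = 38.5 − 36.5 = 2
x=11: ŷ = 14 + 2.5·11 = 41.5; e = 40 − 41.5 = -1.5
x=13: ŷ = 14 + 2.5·13 = 46.5; e = 46 − 46.5 = -0.5
x=15: ŷ = 14 + 2.5·15 = 51.5; e = 50.5 − 51.5 = -1
x=17: ŷ = 14 + 2.5·17 = 56.5; e = 57.5 − 56.5 = 1
SSE = 2.25 + 2.25 + 4 + 2.25 + 0.25 + 1 + 1 = 13
s = √(13/5) = 1.61245
e/s = -1.5 / 1.61245 = -0.93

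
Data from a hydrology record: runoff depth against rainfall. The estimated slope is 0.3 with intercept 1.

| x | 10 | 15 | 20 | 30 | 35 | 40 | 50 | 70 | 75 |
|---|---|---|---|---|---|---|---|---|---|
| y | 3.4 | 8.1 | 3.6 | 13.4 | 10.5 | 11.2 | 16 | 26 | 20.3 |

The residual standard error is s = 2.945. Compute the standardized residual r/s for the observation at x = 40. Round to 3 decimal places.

-0.611

ŷ = 1 + 0.3·40 = 13
r = 11.2 − 13 = -1.8
r/s = -1.8 / 2.945 = -0.611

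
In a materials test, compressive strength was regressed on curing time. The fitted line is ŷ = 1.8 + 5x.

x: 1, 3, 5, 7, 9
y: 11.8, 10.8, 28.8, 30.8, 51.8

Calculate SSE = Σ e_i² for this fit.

SSE = 126

x=1: ŷ = 1.8 + 5·1 = 6.8; e = 11.8 − 6.8 = 5
x=3: ŷ = 1.8 + 5·3 = 16.8; e = 10.8 − 16.8 = -6
x=5: ŷ = 1.8 + 5·5 = 26.8; e = 28.8 − 26.8 = 2
x=7: ŷ = 1.8 + 5·7 = 36.8; e = 30.8 − 36.8 = -6
x=9: ŷ = 1.8 + 5·9 = 46.8; e = 51.8 − 46.8 = 5
SSE = 25 + 36 + 4 + 36 + 25 = 126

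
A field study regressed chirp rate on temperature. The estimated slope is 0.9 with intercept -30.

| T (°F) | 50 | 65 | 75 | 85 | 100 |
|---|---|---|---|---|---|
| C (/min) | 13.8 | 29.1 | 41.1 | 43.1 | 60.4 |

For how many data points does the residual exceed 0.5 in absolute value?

4

T=50: ŷ = -30 + 0.9·50 = 15; e = 13.8 − 15 = -1.2
T=65: ŷ = -30 + 0.9·65 = 28.5; e = 29.1 − 28.5 = 0.6
T=75: ŷ = -30 + 0.9·75 = 37.5; e = 41.1 − 37.5 = 3.6
T=85: ŷ = -30 + 0.9·85 = 46.5; e = 43.1 − 46.5 = -3.4
T=100: ŷ = -30 + 0.9·100 = 60; e = 60.4 − 60 = 0.4
|e| > 0.5: T=50 (|e|=1.2), T=65 (|e|=0.6), T=75 (|e|=3.6), T=85 (|e|=3.4) → 4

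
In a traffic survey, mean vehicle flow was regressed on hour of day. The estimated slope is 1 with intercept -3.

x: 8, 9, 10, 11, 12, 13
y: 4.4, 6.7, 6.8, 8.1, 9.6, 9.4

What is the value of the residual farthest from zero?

x=8: ŷ = -3 + 8 = 5; e = 4.4 − 5 = -0.6
x=9: ŷ = -3 + 9 = 6; e = 6.7 − 6 = 0.7
x=10: ŷ = -3 + 10 = 7; e = 6.8 − 7 = -0.2
x=11: ŷ = -3 + 11 = 8; e = 8.1 − 8 = 0.1
x=12: ŷ = -3 + 12 = 9; e = 9.6 − 9 = 0.6
x=13: ŷ = -3 + 13 = 10; e = 9.4 − 10 = -0.6
Largest |e| is 0.7 at x = 9, residual 0.7.

e = 0.7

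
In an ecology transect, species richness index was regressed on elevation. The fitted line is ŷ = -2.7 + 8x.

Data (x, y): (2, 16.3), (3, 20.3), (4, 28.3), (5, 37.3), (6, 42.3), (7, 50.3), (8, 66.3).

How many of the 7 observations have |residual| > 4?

1

x=2: ŷ = -2.7 + 8·2 = 13.3; e = 16.3 − 13.3 = 3
x=3: ŷ = -2.7 + 8·3 = 21.3; e = 20.3 − 21.3 = -1
x=4: ŷ = -2.7 + 8·4 = 29.3; e = 28.3 − 29.3 = -1
x=5: ŷ = -2.7 + 8·5 = 37.3; e = 37.3 − 37.3 = 0
x=6: ŷ = -2.7 + 8·6 = 45.3; e = 42.3 − 45.3 = -3
x=7: ŷ = -2.7 + 8·7 = 53.3; e = 50.3 − 53.3 = -3
x=8: ŷ = -2.7 + 8·8 = 61.3; e = 66.3 − 61.3 = 5
|e| > 4: x=8 (|e|=5) → 1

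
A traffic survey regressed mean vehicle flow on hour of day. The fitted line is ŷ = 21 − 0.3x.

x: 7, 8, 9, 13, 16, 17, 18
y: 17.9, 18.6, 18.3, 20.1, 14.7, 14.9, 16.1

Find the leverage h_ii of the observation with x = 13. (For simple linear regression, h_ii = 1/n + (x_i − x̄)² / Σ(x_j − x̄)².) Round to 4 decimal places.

x̄ = (7 + 8 + 9 + 13 + 16 + 17 + 18)/7 = 12.5714
Σ(x − x̄)² = 31.0408 + 20.898 + 12.7551 + 0.183673 + 11.7551 + 19.6122 + 29.4694 = 125.714
h = 1/7 + (0.428571)²/125.714 = 0.142857 + 0.00146104 = 0.1443

h = 0.1443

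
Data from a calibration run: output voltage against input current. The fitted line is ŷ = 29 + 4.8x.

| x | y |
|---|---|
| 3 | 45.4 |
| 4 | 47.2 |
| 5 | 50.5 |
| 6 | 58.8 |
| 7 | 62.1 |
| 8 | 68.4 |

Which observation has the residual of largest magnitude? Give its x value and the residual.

x = 5, e = -2.5

x=3: ŷ = 29 + 4.8·3 = 43.4; e = 45.4 − 43.4 = 2
x=4: ŷ = 29 + 4.8·4 = 48.2; e = 47.2 − 48.2 = -1
x=5: ŷ = 29 + 4.8·5 = 53; e = 50.5 − 53 = -2.5
x=6: ŷ = 29 + 4.8·6 = 57.8; e = 58.8 − 57.8 = 1
x=7: ŷ = 29 + 4.8·7 = 62.6; e = 62.1 − 62.6 = -0.5
x=8: ŷ = 29 + 4.8·8 = 67.4; e = 68.4 − 67.4 = 1
Largest |e| is 2.5 at x = 5, residual -2.5.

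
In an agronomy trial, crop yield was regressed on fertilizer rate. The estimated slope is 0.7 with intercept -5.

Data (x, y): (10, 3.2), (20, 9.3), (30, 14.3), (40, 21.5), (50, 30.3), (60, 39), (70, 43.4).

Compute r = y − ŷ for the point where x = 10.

r = 1.2

ŷ = -5 + 0.7·10 = 2
r = 3.2 − 2 = 1.2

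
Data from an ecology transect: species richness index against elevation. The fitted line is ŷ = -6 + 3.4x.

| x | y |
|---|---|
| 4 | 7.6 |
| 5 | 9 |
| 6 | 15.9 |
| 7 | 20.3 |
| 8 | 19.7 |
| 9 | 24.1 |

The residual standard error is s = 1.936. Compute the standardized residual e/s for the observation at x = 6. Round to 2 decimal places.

0.77

ŷ = -6 + 3.4·6 = 14.4
e = 15.9 − 14.4 = 1.5
e/s = 1.5 / 1.936 = 0.77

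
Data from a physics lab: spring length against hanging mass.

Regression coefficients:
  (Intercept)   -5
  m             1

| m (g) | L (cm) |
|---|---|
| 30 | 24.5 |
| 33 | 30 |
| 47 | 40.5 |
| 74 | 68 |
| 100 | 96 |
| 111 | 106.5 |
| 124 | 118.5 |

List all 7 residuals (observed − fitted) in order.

m=30: ŷ = -5 + 30 = 25; e = 24.5 − 25 = -0.5
m=33: ŷ = -5 + 33 = 28; e = 30 − 28 = 2
m=47: ŷ = -5 + 47 = 42; e = 40.5 − 42 = -1.5
m=74: ŷ = -5 + 74 = 69; e = 68 − 69 = -1
m=100: ŷ = -5 + 100 = 95; e = 96 − 95 = 1
m=111: ŷ = -5 + 111 = 106; e = 106.5 − 106 = 0.5
m=124: ŷ = -5 + 124 = 119; e = 118.5 − 119 = -0.5

-0.5, 2, -1.5, -1, 1, 0.5, -0.5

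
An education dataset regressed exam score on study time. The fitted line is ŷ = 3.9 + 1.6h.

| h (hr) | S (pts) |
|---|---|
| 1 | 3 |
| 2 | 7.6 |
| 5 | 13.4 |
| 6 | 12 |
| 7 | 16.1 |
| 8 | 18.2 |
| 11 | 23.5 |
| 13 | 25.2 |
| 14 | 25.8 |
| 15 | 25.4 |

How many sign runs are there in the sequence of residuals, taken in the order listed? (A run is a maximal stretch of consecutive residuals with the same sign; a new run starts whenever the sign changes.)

h=1: ŷ = 3.9 + 1.6·1 = 5.5; e = 3 − 5.5 = -2.5
h=2: ŷ = 3.9 + 1.6·2 = 7.1; e = 7.6 − 7.1 = 0.5
h=5: ŷ = 3.9 + 1.6·5 = 11.9; e = 13.4 − 11.9 = 1.5
h=6: ŷ = 3.9 + 1.6·6 = 13.5; e = 12 − 13.5 = -1.5
h=7: ŷ = 3.9 + 1.6·7 = 15.1; e = 16.1 − 15.1 = 1
h=8: ŷ = 3.9 + 1.6·8 = 16.7; e = 18.2 − 16.7 = 1.5
h=11: ŷ = 3.9 + 1.6·11 = 21.5; e = 23.5 − 21.5 = 2
h=13: ŷ = 3.9 + 1.6·13 = 24.7; e = 25.2 − 24.7 = 0.5
h=14: ŷ = 3.9 + 1.6·14 = 26.3; e = 25.8 − 26.3 = -0.5
h=15: ŷ = 3.9 + 1.6·15 = 27.9; e = 25.4 − 27.9 = -2.5
Signs: − + + − + + + + − −
Runs: −×1, +×2, −×1, +×4, −×2 → 5

5 runs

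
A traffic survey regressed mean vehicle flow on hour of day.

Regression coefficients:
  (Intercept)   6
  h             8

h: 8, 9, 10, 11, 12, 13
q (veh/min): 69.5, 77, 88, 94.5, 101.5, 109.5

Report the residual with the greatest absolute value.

h=8: ŷ = 6 + 8·8 = 70; e = 69.5 − 70 = -0.5
h=9: ŷ = 6 + 8·9 = 78; e = 77 − 78 = -1
h=10: ŷ = 6 + 8·10 = 86; e = 88 − 86 = 2
h=11: ŷ = 6 + 8·11 = 94; e = 94.5 − 94 = 0.5
h=12: ŷ = 6 + 8·12 = 102; e = 101.5 − 102 = -0.5
h=13: ŷ = 6 + 8·13 = 110; e = 109.5 − 110 = -0.5
Largest |e| is 2 at h = 10, residual 2.

e = 2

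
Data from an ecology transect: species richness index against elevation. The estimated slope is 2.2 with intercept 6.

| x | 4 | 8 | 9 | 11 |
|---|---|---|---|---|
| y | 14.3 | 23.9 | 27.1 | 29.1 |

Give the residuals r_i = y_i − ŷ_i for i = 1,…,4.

-0.5, 0.3, 1.3, -1.1

x=4: ŷ = 6 + 2.2·4 = 14.8; r = 14.3 − 14.8 = -0.5
x=8: ŷ = 6 + 2.2·8 = 23.6; r = 23.9 − 23.6 = 0.3
x=9: ŷ = 6 + 2.2·9 = 25.8; r = 27.1 − 25.8 = 1.3
x=11: ŷ = 6 + 2.2·11 = 30.2; r = 29.1 − 30.2 = -1.1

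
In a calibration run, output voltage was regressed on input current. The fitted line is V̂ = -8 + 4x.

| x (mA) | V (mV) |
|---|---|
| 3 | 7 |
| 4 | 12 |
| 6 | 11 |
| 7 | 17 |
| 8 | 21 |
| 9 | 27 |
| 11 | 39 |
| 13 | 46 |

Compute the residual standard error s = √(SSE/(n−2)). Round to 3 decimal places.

x=3: V̂ = -8 + 4·3 = 4; e = 7 − 4 = 3
x=4: V̂ = -8 + 4·4 = 8; e = 12 − 8 = 4
x=6: V̂ = -8 + 4·6 = 16; e = 11 − 16 = -5
x=7: V̂ = -8 + 4·7 = 20; e = 17 − 20 = -3
x=8: V̂ = -8 + 4·8 = 24; e = 21 − 24 = -3
x=9: V̂ = -8 + 4·9 = 28; e = 27 − 28 = -1
x=11: V̂ = -8 + 4·11 = 36; e = 39 − 36 = 3
x=13: V̂ = -8 + 4·13 = 44; e = 46 − 44 = 2
SSE = 9 + 16 + 25 + 9 + 9 + 1 + 9 + 4 = 82
s = √(82/6) = √13.6667 ≈ 3.697

s = 3.697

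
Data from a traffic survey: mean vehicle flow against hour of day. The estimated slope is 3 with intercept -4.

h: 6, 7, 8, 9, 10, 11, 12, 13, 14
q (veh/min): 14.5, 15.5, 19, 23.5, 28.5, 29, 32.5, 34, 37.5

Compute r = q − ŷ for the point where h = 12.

r = 0.5

ŷ = -4 + 3·12 = 32
r = 32.5 − 32 = 0.5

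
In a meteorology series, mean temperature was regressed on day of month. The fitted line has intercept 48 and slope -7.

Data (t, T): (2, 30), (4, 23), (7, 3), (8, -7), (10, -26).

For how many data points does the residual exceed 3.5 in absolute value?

3

t=2: ŷ = 48 − 7·2 = 34; r = 30 − 34 = -4
t=4: ŷ = 48 − 7·4 = 20; r = 23 − 20 = 3
t=7: ŷ = 48 − 7·7 = -1; r = 3 − (-1) = 4
t=8: ŷ = 48 − 7·8 = -8; r = -7 − (-8) = 1
t=10: ŷ = 48 − 7·10 = -22; r = -26 − (-22) = -4
|r| > 3.5: t=2 (|r|=4), t=7 (|r|=4), t=10 (|r|=4) → 3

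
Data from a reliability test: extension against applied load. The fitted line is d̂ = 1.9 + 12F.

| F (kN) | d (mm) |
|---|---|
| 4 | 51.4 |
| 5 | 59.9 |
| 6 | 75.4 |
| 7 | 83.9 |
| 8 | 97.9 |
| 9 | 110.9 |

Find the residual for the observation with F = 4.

r = 1.5

d̂ = 1.9 + 12·4 = 49.9
r = 51.4 − 49.9 = 1.5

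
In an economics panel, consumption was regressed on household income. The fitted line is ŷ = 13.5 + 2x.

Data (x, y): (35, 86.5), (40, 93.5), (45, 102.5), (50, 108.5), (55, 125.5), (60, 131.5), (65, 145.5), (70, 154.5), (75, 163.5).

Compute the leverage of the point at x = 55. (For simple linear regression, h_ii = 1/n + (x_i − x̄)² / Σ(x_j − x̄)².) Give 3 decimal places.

x̄ = (35 + 40 + 45 + 50 + 55 + 60 + 65 + 70 + 75)/9 = 55
Σ(x − x̄)² = 400 + 225 + 100 + 25 + 0 + 25 + 100 + 225 + 400 = 1500
h = 1/9 + (0)²/1500 = 0.111111 + 0 = 0.111

h = 0.111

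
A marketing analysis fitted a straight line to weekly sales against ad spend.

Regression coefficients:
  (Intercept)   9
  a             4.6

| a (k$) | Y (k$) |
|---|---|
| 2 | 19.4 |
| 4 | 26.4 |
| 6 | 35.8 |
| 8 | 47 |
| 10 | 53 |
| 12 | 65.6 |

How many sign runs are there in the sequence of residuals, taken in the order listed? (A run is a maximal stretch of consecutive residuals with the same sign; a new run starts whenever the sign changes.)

a=2: Ŷ = 9 + 4.6·2 = 18.2; r = 19.4 − 18.2 = 1.2
a=4: Ŷ = 9 + 4.6·4 = 27.4; r = 26.4 − 27.4 = -1
a=6: Ŷ = 9 + 4.6·6 = 36.6; r = 35.8 − 36.6 = -0.8
a=8: Ŷ = 9 + 4.6·8 = 45.8; r = 47 − 45.8 = 1.2
a=10: Ŷ = 9 + 4.6·10 = 55; r = 53 − 55 = -2
a=12: Ŷ = 9 + 4.6·12 = 64.2; r = 65.6 − 64.2 = 1.4
Signs: + − − + − +
Runs: +×1, −×2, +×1, −×1, +×1 → 5

5 runs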